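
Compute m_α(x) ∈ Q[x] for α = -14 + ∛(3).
m_α(x) = x^3 + 42x^2 + 588x + 2741

Set β = α + 14 = ∛(3), so β^3 = 3. Then (α + 14)^3 - 3 = 0, i.e. α is a root of g(x) = (x + 14)^3 - 3 = x^3 + 42x^2 + 588x + 2741. Since g(x) = h(x + 14) where h(x) = x^3 - 3, and h is irreducible over Q (because 3 is not a perfect cube, so h has no rational root, and a monic cubic with no rational root is irreducible), g is also irreducible (irreducibility is preserved under the substitution x → x + 14). Hence m_α(x) = x^3 + 42x^2 + 588x + 2741.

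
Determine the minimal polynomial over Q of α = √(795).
m_α(x) = x^2 - 795

α satisfies α^2 - 795 = 0, so x^2 - 795 annihilates α. Since d = 795 is squarefree and ≠ 1, it is not a perfect square in Q, so x^2 - 795 has no rational root and is therefore irreducible over Q (a degree-2 polynomial over a field is irreducible iff it has no root). Hence m_α(x) = x^2 - 795.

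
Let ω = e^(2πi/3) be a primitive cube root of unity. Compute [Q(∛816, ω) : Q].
[Q(∛816, ω) : Q] = 6

[Q(∛816):Q] = 3 (min poly x^3 - 816, irreducible since 816 is not a perfect cube). [Q(ω):Q] = 2 (min poly x^2 + x + 1). Since Q(∛816) ⊂ R and ω ∉ R, we have ω ∉ Q(∛816), so x^2 + x + 1 remains irreducible over Q(∛816) and [Q(∛816, ω) : Q(∛816)] = 2. By the tower law, [Q(∛816, ω) : Q] = 3 · 2 = 6. (In fact Q(∛816, ω) is the splitting field of x^3 - 816 over Q.)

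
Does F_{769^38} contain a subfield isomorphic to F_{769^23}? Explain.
No: F_{769^23} is not a subfield of F_{769^38}

F_{p^m} embeds in F_{p^n} iff m | n. Here 23 ∤ 38 (since 38 = 1·23 + 15 with remainder 15 ≠ 0), so F_{769^23} is not a subfield of F_{769^38}. Equivalently: if it were, the tower law would give 23 = [F_{769^23}:F_769] dividing [F_{769^38}:F_769] = 38, contradiction.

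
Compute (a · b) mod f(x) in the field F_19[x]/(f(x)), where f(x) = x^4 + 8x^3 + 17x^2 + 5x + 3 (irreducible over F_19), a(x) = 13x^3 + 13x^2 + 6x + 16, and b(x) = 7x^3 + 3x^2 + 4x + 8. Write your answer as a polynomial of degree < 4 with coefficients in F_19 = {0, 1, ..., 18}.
a · b ≡ 4x^3 + 9x + 12 (mod f(x))

Multiply in F_19[x]: a(x)·b(x) = (13x^3 + 13x^2 + 6x + 16)·(7x^3 + 3x^2 + 4x + 8) = 15x^6 + 16x^5 + x^3 + 5x^2 + 17x + 14. This has degree ≥ 4, so divide by f(x) over F_19: 15x^6 + 16x^5 + x^3 + 5x^2 + 17x + 14 = (15x^2 + 10x + 7)·(x^4 + 8x^3 + 17x^2 + 5x + 3) + (4x^3 + 9x + 12). Hence a·b ≡ 4x^3 + 9x + 12 (mod f). (F_19[x]/(f) is a field with 19^4 = 130321 elements since f is irreducible of degree 4.)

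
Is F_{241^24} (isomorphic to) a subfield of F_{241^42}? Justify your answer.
No: F_{241^24} is not a subfield of F_{241^42}

F_{p^m} embeds in F_{p^n} iff m | n. Here 24 ∤ 42 (since 42 = 1·24 + 18 with remainder 18 ≠ 0), so F_{241^24} is not a subfield of F_{241^42}. Equivalently: if it were, the tower law would give 24 = [F_{241^24}:F_241] dividing [F_{241^42}:F_241] = 42, contradiction.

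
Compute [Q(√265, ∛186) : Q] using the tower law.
[Q(√265, ∛186) : Q] = 6

Let L = Q(√265, ∛186). Since Q(√265) ⊂ L and [Q(√265):Q] = 2, the tower law gives 2 | [L:Q]. Likewise Q(∛186) ⊂ L with [Q(∛186):Q] = 3 (because 186 is not a perfect cube), so 3 | [L:Q]. As gcd(2,3) = 1, [L:Q] is divisible by 6. Conversely L is generated over Q by √265 and ∛186, so [L:Q] ≤ 2·3 = 6. Therefore [Q(√265, ∛186) : Q] = 6.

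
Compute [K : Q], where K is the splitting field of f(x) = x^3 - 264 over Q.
[K : Q] = 6

The roots of x^3 - 264 are ∛264, ω∛264, ω^2∛264 where ω = e^(2πi/3) is a primitive cube root of unity, so K = Q(∛264, ω). Now [Q(∛264):Q] = 3 (since 264 is not a perfect cube, x^3 - 264 is irreducible) and [Q(ω):Q] = 2. Both 2 and 3 divide [K:Q], and [K:Q] ≤ 3·2 = 6, so [K:Q] = 6. (Equivalently: Q(∛264) ⊂ R but ω ∉ R, so [K : Q(∛264)] = 2.)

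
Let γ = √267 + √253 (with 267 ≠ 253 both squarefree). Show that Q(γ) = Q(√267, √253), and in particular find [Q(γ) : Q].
[Q(γ) : Q] = 4 (equivalently, Q(γ) = Q(√267, √253))

Obviously Q(γ) ⊆ Q(√267, √253), and [Q(√267, √253):Q] = 4 (since 267, 253 are distinct squarefree integers > 1 with 67551 not a perfect square). To show equality we compute the minimal polynomial of γ. From γ = √267 + √253: γ^2 = 267 + 2√(67551) + 253 = 520 + 2√(67551), so γ^2 - 520 = 2√(67551); squaring, (γ^2 - 520)^2 = 4·67551, i.e. γ^4 - 1040γ^2 + 270400 - 270204 = 0, i.e. γ^4 - 1040γ^2 + 196 = 0. So γ is a root of x^4 - 1040x^2 + 196. This polynomial is irreducible over Q: it has no rational root (each ±√267 ± √253 is irrational), and any factorization into two quadratics over Q would force √(67551) ∈ Q (pairing opposite roots) or √267, √253 ∈ Q (other pairings), all impossible. Hence [Q(γ):Q] = 4 = [Q(√267, √253):Q], so Q(γ) = Q(√267, √253).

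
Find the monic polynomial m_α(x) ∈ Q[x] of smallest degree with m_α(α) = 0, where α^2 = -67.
m_α(x) = x^2 + 67

α satisfies α^2 + 67 = 0, so x^2 + 67 annihilates α. Since d = -67 is squarefree and ≠ 1, it is not a perfect square in Q, so x^2 + 67 has no rational root and is therefore irreducible over Q (a degree-2 polynomial over a field is irreducible iff it has no root). Hence m_α(x) = x^2 + 67.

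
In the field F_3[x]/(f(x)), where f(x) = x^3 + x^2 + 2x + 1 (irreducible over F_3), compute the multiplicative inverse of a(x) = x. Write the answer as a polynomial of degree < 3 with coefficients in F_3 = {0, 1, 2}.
a(x)^(-1) ≡ 2x^2 + 2x + 1 (mod f(x))

Since f is irreducible over F_3, F_3[x]/(f) is a field and a(x) ≠ 0 has an inverse. Apply the extended Euclidean algorithm to f(x) and a(x) in F_3[x]: f(x) = (x^2 + x + 2)·a(x) + (1). The last nonzero remainder is the constant 1 = gcd(f, a) in F_3. Back-substituting through the division chain expresses 1 = s(x)·a(x) + t(x)·f(x) with s(x) ≡ 2x^2 + 2x + 1 (mod f), so a(x)^(-1) ≡ s(x) = 2x^2 + 2x + 1 (mod f). Check: (x)·(2x^2 + 2x + 1) = 2x^3 + 2x^2 + x ≡ 1 (mod x^3 + x^2 + 2x + 1).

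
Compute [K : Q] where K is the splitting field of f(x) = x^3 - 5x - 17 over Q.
[K : Q] = 6

By the rational root test, any rational root of the monic integer polynomial f(x) = x^3 - 5x - 17 must be an integer dividing the constant term -17, i.e. one of ±{1, 17}. Evaluating: f(1) = -21, f(-1) = -13, f(17) = 4811, f(-17) = -4845; none is 0, so f has no rational root and is therefore irreducible over Q (a cubic with no linear factor over a field is irreducible). For an irreducible cubic, the Galois group is A_3 or S_3 according as the discriminant disc(f) = -4a^3 - 27b^2 = -4·(-5)^3 - 27·(-17)^2 = -7303 is or is not a square in Q. Here disc(f) = -7303 is not a perfect square in Q, so the Galois group of f over Q is not contained in A_3 and must be all of S_3. The splitting field has degree |S_3| = 6 over Q, so [K : Q] = 6.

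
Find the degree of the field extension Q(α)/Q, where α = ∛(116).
[Q(α):Q] = 3

The minimal polynomial of α is x^3 - 116, irreducible over Q since 116 is not a perfect cube (so x^3 - 116 has no rational root). Hence [Q(α):Q] = deg(m_α) = 3.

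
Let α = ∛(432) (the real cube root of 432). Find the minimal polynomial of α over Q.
m_α(x) = x^3 - 432

α satisfies α^3 = 432, so x^3 - 432 annihilates α. By the rational root test, a rational root p/q (in lowest terms) of x^3 - 432 would satisfy p^3 = 432 q^3, forcing q = 1 and p^3 = 432; but 432 is not a perfect cube, contradiction. A monic cubic over Q with no rational root is irreducible (any nontrivial factorization would include a linear factor). Hence x^3 - 432 is the minimal polynomial of α, and in particular [Q(α):Q] = 3.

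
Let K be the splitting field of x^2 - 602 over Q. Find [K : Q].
[K : Q] = 2

f(x) = x^2 - 602 factors as (x - √602)(x + √602). The splitting field is K = Q(√602). Since 602 is squarefree and > 1, it is not a perfect square, so x^2 - 602 is irreducible over Q and [Q(√602) : Q] = 2. Hence [K : Q] = 2.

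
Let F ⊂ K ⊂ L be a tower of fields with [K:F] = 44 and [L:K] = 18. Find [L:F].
[L:F] = 792

The tower law says that for any tower of field extensions F ⊂ K ⊂ L with finite degrees, [L:F] = [L:K] · [K:F]. Here this gives [L:F] = 18 · 44 = 792.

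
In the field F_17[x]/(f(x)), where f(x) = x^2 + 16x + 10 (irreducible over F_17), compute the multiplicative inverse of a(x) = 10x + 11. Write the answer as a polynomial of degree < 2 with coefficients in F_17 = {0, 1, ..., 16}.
a(x)^(-1) ≡ x + 3 (mod f(x))

Since f is irreducible over F_17, F_17[x]/(f) is a field and a(x) ≠ 0 has an inverse. Apply the extended Euclidean algorithm to f(x) and a(x) in F_17[x]: f(x) = (12x + 2)·a(x) + (5). The last nonzero remainder is the constant 5 = gcd(f, a) in F_17. Back-substituting through the division chain expresses 5 = s(x)·a(x) + t(x)·f(x) with s(x) ≡ 5x + 15 (mod f), so (5x + 15)·a(x) ≡ 5 (mod f). Multiplying by 5^(-1) ≡ 7 in F_17 gives a(x)^(-1) ≡ 7·(5x + 15) ≡ x + 3 (mod f). Check: (10x + 11)·(x + 3) = 10x^2 + 7x + 16 ≡ 1 (mod x^2 + 16x + 10).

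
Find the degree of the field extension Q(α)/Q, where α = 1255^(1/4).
[Q(α):Q] = 4

α is a root of x^4 - 1255. By Eisenstein's criterion at the prime p = 5 (which divides the constant term 1255 but p^2 = 25 does not, since 1255 is squarefree), x^4 - 1255 is irreducible over Q. Hence [Q(α):Q] = 4.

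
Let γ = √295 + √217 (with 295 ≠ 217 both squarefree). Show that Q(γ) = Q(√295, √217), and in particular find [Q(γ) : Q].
[Q(γ) : Q] = 4 (equivalently, Q(γ) = Q(√295, √217))

Obviously Q(γ) ⊆ Q(√295, √217), and [Q(√295, √217):Q] = 4 (since 295, 217 are distinct squarefree integers > 1 with 64015 not a perfect square). To show equality we compute the minimal polynomial of γ. From γ = √295 + √217: γ^2 = 295 + 2√(64015) + 217 = 512 + 2√(64015), so γ^2 - 512 = 2√(64015); squaring, (γ^2 - 512)^2 = 4·64015, i.e. γ^4 - 1024γ^2 + 262144 - 256060 = 0, i.e. γ^4 - 1024γ^2 + 6084 = 0. So γ is a root of x^4 - 1024x^2 + 6084. This polynomial is irreducible over Q: it has no rational root (each ±√295 ± √217 is irrational), and any factorization into two quadratics over Q would force √(64015) ∈ Q (pairing opposite roots) or √295, √217 ∈ Q (other pairings), all impossible. Hence [Q(γ):Q] = 4 = [Q(√295, √217):Q], so Q(γ) = Q(√295, √217).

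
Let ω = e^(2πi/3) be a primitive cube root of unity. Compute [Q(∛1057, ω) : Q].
[Q(∛1057, ω) : Q] = 6

[Q(∛1057):Q] = 3 (min poly x^3 - 1057, irreducible since 1057 is not a perfect cube). [Q(ω):Q] = 2 (min poly x^2 + x + 1). Since Q(∛1057) ⊂ R and ω ∉ R, we have ω ∉ Q(∛1057), so x^2 + x + 1 remains irreducible over Q(∛1057) and [Q(∛1057, ω) : Q(∛1057)] = 2. By the tower law, [Q(∛1057, ω) : Q] = 3 · 2 = 6. (In fact Q(∛1057, ω) is the splitting field of x^3 - 1057 over Q.)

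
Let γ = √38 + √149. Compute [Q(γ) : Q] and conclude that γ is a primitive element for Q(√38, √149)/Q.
[Q(γ) : Q] = 4 (equivalently, Q(γ) = Q(√38, √149))

Obviously Q(γ) ⊆ Q(√38, √149), and [Q(√38, √149):Q] = 4 (since 38, 149 are distinct squarefree integers > 1 with 5662 not a perfect square). To show equality we compute the minimal polynomial of γ. From γ = √38 + √149: γ^2 = 38 + 2√(5662) + 149 = 187 + 2√(5662), so γ^2 - 187 = 2√(5662); squaring, (γ^2 - 187)^2 = 4·5662, i.e. γ^4 - 374γ^2 + 34969 - 22648 = 0, i.e. γ^4 - 374γ^2 + 12321 = 0. So γ is a root of x^4 - 374x^2 + 12321. This polynomial is irreducible over Q: it has no rational root (each ±√38 ± √149 is irrational), and any factorization into two quadratics over Q would force √(5662) ∈ Q (pairing opposite roots) or √38, √149 ∈ Q (other pairings), all impossible. Hence [Q(γ):Q] = 4 = [Q(√38, √149):Q], so Q(γ) = Q(√38, √149).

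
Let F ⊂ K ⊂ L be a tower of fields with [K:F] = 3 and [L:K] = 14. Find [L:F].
[L:F] = 42

The tower law says that for any tower of field extensions F ⊂ K ⊂ L with finite degrees, [L:F] = [L:K] · [K:F]. Here this gives [L:F] = 14 · 3 = 42.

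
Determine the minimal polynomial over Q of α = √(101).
m_α(x) = x^2 - 101

α satisfies α^2 - 101 = 0, so x^2 - 101 annihilates α. Since d = 101 is squarefree and ≠ 1, it is not a perfect square in Q, so x^2 - 101 has no rational root and is therefore irreducible over Q (a degree-2 polynomial over a field is irreducible iff it has no root). Hence m_α(x) = x^2 - 101.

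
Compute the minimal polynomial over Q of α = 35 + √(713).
m_α(x) = x^2 - 70x + 512

From α - 35 = √(713), squaring gives (α - 35)^2 = 713, i.e. α^2 - 70α + 1225 = 713, so α^2 - 70α + 512 = 0. The discriminant of x^2 - 70x + 512 is (-70)^2 - 4·(512) = 4900 - 2048 = 2852, and 4·(713) is not a perfect square in Q since 713 is squarefree and ≠ 1. Hence x^2 - 70x + 512 is irreducible over Q and is the minimal polynomial of α.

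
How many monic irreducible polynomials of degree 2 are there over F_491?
There are 120295 monic irreducible polynomials of degree 2 over F_491

Each element of F_{491^2} that lies in no proper subfield is a root of exactly one monic irreducible of degree 2 over F_491, and each such polynomial has 2 distinct roots in F_{491^2}. By Möbius inversion the count is N_491(2) = (1/2) Σ_{d|2} μ(2/d) · 491^d = (1/2)(μ(2)·491^1 + μ(1)·491^2) = 240590/2 = 120295.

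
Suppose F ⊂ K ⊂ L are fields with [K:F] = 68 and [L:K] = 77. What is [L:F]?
[L:F] = 5236

The tower law says that for any tower of field extensions F ⊂ K ⊂ L with finite degrees, [L:F] = [L:K] · [K:F]. Here this gives [L:F] = 77 · 68 = 5236.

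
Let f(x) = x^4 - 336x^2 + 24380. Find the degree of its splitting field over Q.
[K : Q] = 4

Solving the quadratic in x^2: x^2 = (336 ± √(336^2 - 4·24380))/2 = (336 ± √15376)/2 = (336 ± 124)/2, giving x^2 = 230 or x^2 = 106. So f(x) = (x^2 - 230)(x^2 - 106) and the roots of f are ±√230, ±√106. Hence the splitting field is K = Q(√230, √106). Since 230 and 106 are distinct squarefree integers > 1, their product 24380 is not a perfect square, so √106 ∉ Q(√230). By the tower law [K:Q] = [Q(√230,√106):Q(√230)] · [Q(√230):Q] = 2 · 2 = 4.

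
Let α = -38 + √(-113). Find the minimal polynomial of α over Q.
m_α(x) = x^2 + 76x + 1557

From α + 38 = √(-113), squaring gives (α + 38)^2 = -113, i.e. α^2 + 76α + 1444 = -113, so α^2 + 76α + 1557 = 0. The discriminant of x^2 + 76x + 1557 is (76)^2 - 4·(1557) = 5776 - 6228 = -452, and 4·(-113) is not a perfect square in Q since -113 is squarefree and ≠ 1. Hence x^2 + 76x + 1557 is irreducible over Q and is the minimal polynomial of α.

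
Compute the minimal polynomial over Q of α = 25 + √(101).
m_α(x) = x^2 - 50x + 524

From α - 25 = √(101), squaring gives (α - 25)^2 = 101, i.e. α^2 - 50α + 625 = 101, so α^2 - 50α + 524 = 0. The discriminant of x^2 - 50x + 524 is (-50)^2 - 4·(524) = 2500 - 2096 = 404, and 4·(101) is not a perfect square in Q since 101 is squarefree and ≠ 1. Hence x^2 - 50x + 524 is irreducible over Q and is the minimal polynomial of α.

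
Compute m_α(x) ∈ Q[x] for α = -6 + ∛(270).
m_α(x) = x^3 + 18x^2 + 108x - 54

Set β = α + 6 = ∛(270), so β^3 = 270. Then (α + 6)^3 - 270 = 0, i.e. α is a root of g(x) = (x + 6)^3 - 270 = x^3 + 18x^2 + 108x - 54. Since g(x) = h(x + 6) where h(x) = x^3 - 270, and h is irreducible over Q (because 270 is not a perfect cube, so h has no rational root, and a monic cubic with no rational root is irreducible), g is also irreducible (irreducibility is preserved under the substitution x → x + 6). Hence m_α(x) = x^3 + 18x^2 + 108x - 54.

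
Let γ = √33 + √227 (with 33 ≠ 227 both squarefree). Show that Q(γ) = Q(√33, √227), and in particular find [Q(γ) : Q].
[Q(γ) : Q] = 4 (equivalently, Q(γ) = Q(√33, √227))

Obviously Q(γ) ⊆ Q(√33, √227), and [Q(√33, √227):Q] = 4 (since 33, 227 are distinct squarefree integers > 1 with 7491 not a perfect square). To show equality we compute the minimal polynomial of γ. From γ = √33 + √227: γ^2 = 33 + 2√(7491) + 227 = 260 + 2√(7491), so γ^2 - 260 = 2√(7491); squaring, (γ^2 - 260)^2 = 4·7491, i.e. γ^4 - 520γ^2 + 67600 - 29964 = 0, i.e. γ^4 - 520γ^2 + 37636 = 0. So γ is a root of x^4 - 520x^2 + 37636. This polynomial is irreducible over Q: it has no rational root (each ±√33 ± √227 is irrational), and any factorization into two quadratics over Q would force √(7491) ∈ Q (pairing opposite roots) or √33, √227 ∈ Q (other pairings), all impossible. Hence [Q(γ):Q] = 4 = [Q(√33, √227):Q], so Q(γ) = Q(√33, √227).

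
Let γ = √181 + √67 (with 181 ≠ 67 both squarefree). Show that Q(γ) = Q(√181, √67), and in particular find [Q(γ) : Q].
[Q(γ) : Q] = 4 (equivalently, Q(γ) = Q(√181, √67))

Obviously Q(γ) ⊆ Q(√181, √67), and [Q(√181, √67):Q] = 4 (since 181, 67 are distinct squarefree integers > 1 with 12127 not a perfect square). To show equality we compute the minimal polynomial of γ. From γ = √181 + √67: γ^2 = 181 + 2√(12127) + 67 = 248 + 2√(12127), so γ^2 - 248 = 2√(12127); squaring, (γ^2 - 248)^2 = 4·12127, i.e. γ^4 - 496γ^2 + 61504 - 48508 = 0, i.e. γ^4 - 496γ^2 + 12996 = 0. So γ is a root of x^4 - 496x^2 + 12996. This polynomial is irreducible over Q: it has no rational root (each ±√181 ± √67 is irrational), and any factorization into two quadratics over Q would force √(12127) ∈ Q (pairing opposite roots) or √181, √67 ∈ Q (other pairings), all impossible. Hence [Q(γ):Q] = 4 = [Q(√181, √67):Q], so Q(γ) = Q(√181, √67).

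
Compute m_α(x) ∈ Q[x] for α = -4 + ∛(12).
m_α(x) = x^3 + 12x^2 + 48x + 52

Set β = α + 4 = ∛(12), so β^3 = 12. Then (α + 4)^3 - 12 = 0, i.e. α is a root of g(x) = (x + 4)^3 - 12 = x^3 + 12x^2 + 48x + 52. Since g(x) = h(x + 4) where h(x) = x^3 - 12, and h is irreducible over Q (because 12 is not a perfect cube, so h has no rational root, and a monic cubic with no rational root is irreducible), g is also irreducible (irreducibility is preserved under the substitution x → x + 4). Hence m_α(x) = x^3 + 12x^2 + 48x + 52.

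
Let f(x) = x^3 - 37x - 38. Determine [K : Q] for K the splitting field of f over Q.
[K : Q] = 6

By the rational root test, any rational root of the monic integer polynomial f(x) = x^3 - 37x - 38 must be an integer dividing the constant term -38, i.e. one of ±{1, 2, 19, 38}. Evaluating: f(1) = -74, f(-1) = -2, f(2) = -104, f(-2) = 28, f(19) = 6118, f(-19) = -6194, f(38) = 53428, f(-38) = -53504; none is 0, so f has no rational root and is therefore irreducible over Q (a cubic with no linear factor over a field is irreducible). For an irreducible cubic, the Galois group is A_3 or S_3 according as the discriminant disc(f) = -4a^3 - 27b^2 = -4·(-37)^3 - 27·(-38)^2 = 163624 is or is not a square in Q. Here disc(f) = 163624 is not a perfect square in Q, so the Galois group of f over Q is not contained in A_3 and must be all of S_3. The splitting field has degree |S_3| = 6 over Q, so [K : Q] = 6.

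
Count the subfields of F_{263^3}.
F_{263^3} has 2 subfields

The subfields of F_{p^n} are exactly the fields F_{p^d} for d | n (each is the fixed field of the unique index-d subgroup of Gal(F_{p^n}/F_p) ≅ Z/nZ). The divisors of n = 3 are {1, 3}, giving 2 subfields: F_{263^1}, F_{263^3}.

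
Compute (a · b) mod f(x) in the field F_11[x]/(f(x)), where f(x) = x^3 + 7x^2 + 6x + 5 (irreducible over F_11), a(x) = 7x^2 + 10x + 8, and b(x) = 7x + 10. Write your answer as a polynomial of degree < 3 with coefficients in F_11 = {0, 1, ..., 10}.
a · b ≡ 6x^2 + 5x (mod f(x))

Multiply in F_11[x]: a(x)·b(x) = (7x^2 + 10x + 8)·(7x + 10) = 5x^3 + 8x^2 + 2x + 3. This has degree ≥ 3, so divide by f(x) over F_11: 5x^3 + 8x^2 + 2x + 3 = (5)·(x^3 + 7x^2 + 6x + 5) + (6x^2 + 5x). Hence a·b ≡ 6x^2 + 5x (mod f). (F_11[x]/(f) is a field with 11^3 = 1331 elements since f is irreducible of degree 3.)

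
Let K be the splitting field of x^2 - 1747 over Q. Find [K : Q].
[K : Q] = 2

f(x) = x^2 - 1747 factors as (x - √1747)(x + √1747). The splitting field is K = Q(√1747). Since 1747 is squarefree and > 1, it is not a perfect square, so x^2 - 1747 is irreducible over Q and [Q(√1747) : Q] = 2. Hence [K : Q] = 2.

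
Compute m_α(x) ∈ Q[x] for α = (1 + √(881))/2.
m_α(x) = x^2 - x - 220

From 2α - 1 = √(881), squaring gives (2α - 1)^2 = 881, i.e. 4α^2 - 4α + 1 = 881, so α^2 - α + (1 - 881)/4 = 0. Since 881 ≡ 1 (mod 4), (1 - 881)/4 = -220 ∈ Z. The polynomial x^2 - x - 220 has discriminant 1 - 4·(-220) = 881, which is not a perfect square in Q (d = 881 is squarefree and ≠ 1), so x^2 - x - 220 is irreducible over Q. It is the minimal polynomial of α.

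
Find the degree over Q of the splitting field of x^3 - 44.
[K : Q] = 6

The roots of x^3 - 44 are ∛44, ω∛44, ω^2∛44 where ω = e^(2πi/3) is a primitive cube root of unity, so K = Q(∛44, ω). Now [Q(∛44):Q] = 3 (since 44 is not a perfect cube, x^3 - 44 is irreducible) and [Q(ω):Q] = 2. Both 2 and 3 divide [K:Q], and [K:Q] ≤ 3·2 = 6, so [K:Q] = 6. (Equivalently: Q(∛44) ⊂ R but ω ∉ R, so [K : Q(∛44)] = 2.)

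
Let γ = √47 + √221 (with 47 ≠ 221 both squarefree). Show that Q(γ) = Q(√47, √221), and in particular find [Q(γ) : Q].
[Q(γ) : Q] = 4 (equivalently, Q(γ) = Q(√47, √221))

Obviously Q(γ) ⊆ Q(√47, √221), and [Q(√47, √221):Q] = 4 (since 47, 221 are distinct squarefree integers > 1 with 10387 not a perfect square). To show equality we compute the minimal polynomial of γ. From γ = √47 + √221: γ^2 = 47 + 2√(10387) + 221 = 268 + 2√(10387), so γ^2 - 268 = 2√(10387); squaring, (γ^2 - 268)^2 = 4·10387, i.e. γ^4 - 536γ^2 + 71824 - 41548 = 0, i.e. γ^4 - 536γ^2 + 30276 = 0. So γ is a root of x^4 - 536x^2 + 30276. This polynomial is irreducible over Q: it has no rational root (each ±√47 ± √221 is irrational), and any factorization into two quadratics over Q would force √(10387) ∈ Q (pairing opposite roots) or √47, √221 ∈ Q (other pairings), all impossible. Hence [Q(γ):Q] = 4 = [Q(√47, √221):Q], so Q(γ) = Q(√47, √221).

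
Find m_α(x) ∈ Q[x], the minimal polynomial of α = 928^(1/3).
m_α(x) = x^3 - 928

α satisfies α^3 = 928, so x^3 - 928 annihilates α. By the rational root test, a rational root p/q (in lowest terms) of x^3 - 928 would satisfy p^3 = 928 q^3, forcing q = 1 and p^3 = 928; but 928 is not a perfect cube, contradiction. A monic cubic over Q with no rational root is irreducible (any nontrivial factorization would include a linear factor). Hence x^3 - 928 is the minimal polynomial of α, and in particular [Q(α):Q] = 3.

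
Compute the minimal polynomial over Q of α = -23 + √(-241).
m_α(x) = x^2 + 46x + 770

From α + 23 = √(-241), squaring gives (α + 23)^2 = -241, i.e. α^2 + 46α + 529 = -241, so α^2 + 46α + 770 = 0. The discriminant of x^2 + 46x + 770 is (46)^2 - 4·(770) = 2116 - 3080 = -964, and 4·(-241) is not a perfect square in Q since -241 is squarefree and ≠ 1. Hence x^2 + 46x + 770 is irreducible over Q and is the minimal polynomial of α.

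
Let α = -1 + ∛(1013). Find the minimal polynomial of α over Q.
m_α(x) = x^3 + 3x^2 + 3x - 1012

Set β = α + 1 = ∛(1013), so β^3 = 1013. Then (α + 1)^3 - 1013 = 0, i.e. α is a root of g(x) = (x + 1)^3 - 1013 = x^3 + 3x^2 + 3x - 1012. Since g(x) = h(x + 1) where h(x) = x^3 - 1013, and h is irreducible over Q (because 1013 is not a perfect cube, so h has no rational root, and a monic cubic with no rational root is irreducible), g is also irreducible (irreducibility is preserved under the substitution x → x + 1). Hence m_α(x) = x^3 + 3x^2 + 3x - 1012.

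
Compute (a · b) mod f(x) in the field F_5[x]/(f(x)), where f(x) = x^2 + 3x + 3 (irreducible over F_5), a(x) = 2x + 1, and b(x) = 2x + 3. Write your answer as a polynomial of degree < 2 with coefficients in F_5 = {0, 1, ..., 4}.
a · b ≡ x + 1 (mod f(x))

Multiply in F_5[x]: a(x)·b(x) = (2x + 1)·(2x + 3) = 4x^2 + 3x + 3. This has degree ≥ 2, so divide by f(x) over F_5: 4x^2 + 3x + 3 = (4)·(x^2 + 3x + 3) + (x + 1). Hence a·b ≡ x + 1 (mod f). (F_5[x]/(f) is a field with 5^2 = 25 elements since f is irreducible of degree 2.)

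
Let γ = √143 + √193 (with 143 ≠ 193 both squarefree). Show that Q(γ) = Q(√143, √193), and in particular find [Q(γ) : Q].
[Q(γ) : Q] = 4 (equivalently, Q(γ) = Q(√143, √193))

Obviously Q(γ) ⊆ Q(√143, √193), and [Q(√143, √193):Q] = 4 (since 143, 193 are distinct squarefree integers > 1 with 27599 not a perfect square). To show equality we compute the minimal polynomial of γ. From γ = √143 + √193: γ^2 = 143 + 2√(27599) + 193 = 336 + 2√(27599), so γ^2 - 336 = 2√(27599); squaring, (γ^2 - 336)^2 = 4·27599, i.e. γ^4 - 672γ^2 + 112896 - 110396 = 0, i.e. γ^4 - 672γ^2 + 2500 = 0. So γ is a root of x^4 - 672x^2 + 2500. This polynomial is irreducible over Q: it has no rational root (each ±√143 ± √193 is irrational), and any factorization into two quadratics over Q would force √(27599) ∈ Q (pairing opposite roots) or √143, √193 ∈ Q (other pairings), all impossible. Hence [Q(γ):Q] = 4 = [Q(√143, √193):Q], so Q(γ) = Q(√143, √193).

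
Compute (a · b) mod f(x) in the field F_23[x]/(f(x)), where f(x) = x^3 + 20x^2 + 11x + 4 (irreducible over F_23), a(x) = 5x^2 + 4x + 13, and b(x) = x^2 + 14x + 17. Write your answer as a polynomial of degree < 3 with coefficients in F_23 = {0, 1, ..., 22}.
a · b ≡ 21x^2 + 10x + 3 (mod f(x))

Multiply in F_23[x]: a(x)·b(x) = (5x^2 + 4x + 13)·(x^2 + 14x + 17) = 5x^4 + 5x^3 + 16x^2 + 20x + 14. This has degree ≥ 3, so divide by f(x) over F_23: 5x^4 + 5x^3 + 16x^2 + 20x + 14 = (5x + 20)·(x^3 + 20x^2 + 11x + 4) + (21x^2 + 10x + 3). Hence a·b ≡ 21x^2 + 10x + 3 (mod f). (F_23[x]/(f) is a field with 23^3 = 12167 elements since f is irreducible of degree 3.)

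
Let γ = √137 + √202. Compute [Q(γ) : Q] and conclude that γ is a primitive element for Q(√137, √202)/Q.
[Q(γ) : Q] = 4 (equivalently, Q(γ) = Q(√137, √202))

Obviously Q(γ) ⊆ Q(√137, √202), and [Q(√137, √202):Q] = 4 (since 137, 202 are distinct squarefree integers > 1 with 27674 not a perfect square). To show equality we compute the minimal polynomial of γ. From γ = √137 + √202: γ^2 = 137 + 2√(27674) + 202 = 339 + 2√(27674), so γ^2 - 339 = 2√(27674); squaring, (γ^2 - 339)^2 = 4·27674, i.e. γ^4 - 678γ^2 + 114921 - 110696 = 0, i.e. γ^4 - 678γ^2 + 4225 = 0. So γ is a root of x^4 - 678x^2 + 4225. This polynomial is irreducible over Q: it has no rational root (each ±√137 ± √202 is irrational), and any factorization into two quadratics over Q would force √(27674) ∈ Q (pairing opposite roots) or √137, √202 ∈ Q (other pairings), all impossible. Hence [Q(γ):Q] = 4 = [Q(√137, √202):Q], so Q(γ) = Q(√137, √202).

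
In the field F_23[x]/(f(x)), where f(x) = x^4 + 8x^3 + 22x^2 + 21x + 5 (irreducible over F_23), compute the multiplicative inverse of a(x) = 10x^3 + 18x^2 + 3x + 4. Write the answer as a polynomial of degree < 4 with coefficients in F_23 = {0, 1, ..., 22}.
a(x)^(-1) ≡ 12x^3 + 8x^2 + 5x + 11 (mod f(x))

Since f is irreducible over F_23, F_23[x]/(f) is a field and a(x) ≠ 0 has an inverse. Apply the extended Euclidean algorithm to f(x) and a(x) in F_23[x]: f(x) = (7x + 2)·a(x) + (11x^2 + 10x + 20);  a(x) = (3x + 1)·(11x^2 + 10x + 20) + (2x + 7);  (11x^2 + 10x + 20) = (17x + 3)·(2x + 7) + (22). The last nonzero remainder is the constant 22 = gcd(f, a) in F_23. Back-substituting through the division chain expresses 22 = s(x)·a(x) + t(x)·f(x) with s(x) ≡ 11x^3 + 15x^2 + 18x + 12 (mod f), so (11x^3 + 15x^2 + 18x + 12)·a(x) ≡ 22 (mod f). Multiplying by 22^(-1) ≡ 22 in F_23 gives a(x)^(-1) ≡ 22·(11x^3 + 15x^2 + 18x + 12) ≡ 12x^3 + 8x^2 + 5x + 11 (mod f). Check: (10x^3 + 18x^2 + 3x + 4)·(12x^3 + 8x^2 + 5x + 11) = 5x^6 + 20x^5 + 19x^3 + 15x^2 + 7x + 21 ≡ 1 (mod x^4 + 8x^3 + 22x^2 + 21x + 5).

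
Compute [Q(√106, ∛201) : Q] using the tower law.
[Q(√106, ∛201) : Q] = 6

Let L = Q(√106, ∛201). Since Q(√106) ⊂ L and [Q(√106):Q] = 2, the tower law gives 2 | [L:Q]. Likewise Q(∛201) ⊂ L with [Q(∛201):Q] = 3 (because 201 is not a perfect cube), so 3 | [L:Q]. As gcd(2,3) = 1, [L:Q] is divisible by 6. Conversely L is generated over Q by √106 and ∛201, so [L:Q] ≤ 2·3 = 6. Therefore [Q(√106, ∛201) : Q] = 6.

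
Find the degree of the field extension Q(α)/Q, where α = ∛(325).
[Q(α):Q] = 3

The minimal polynomial of α is x^3 - 325, irreducible over Q since 325 is not a perfect cube (so x^3 - 325 has no rational root). Hence [Q(α):Q] = deg(m_α) = 3.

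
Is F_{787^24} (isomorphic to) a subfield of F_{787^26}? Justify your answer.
No: F_{787^24} is not a subfield of F_{787^26}

F_{p^m} embeds in F_{p^n} iff m | n. Here 24 ∤ 26 (since 26 = 1·24 + 2 with remainder 2 ≠ 0), so F_{787^24} is not a subfield of F_{787^26}. Equivalently: if it were, the tower law would give 24 = [F_{787^24}:F_787] dividing [F_{787^26}:F_787] = 26, contradiction.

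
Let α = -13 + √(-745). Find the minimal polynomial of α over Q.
m_α(x) = x^2 + 26x + 914

From α + 13 = √(-745), squaring gives (α + 13)^2 = -745, i.e. α^2 + 26α + 169 = -745, so α^2 + 26α + 914 = 0. The discriminant of x^2 + 26x + 914 is (26)^2 - 4·(914) = 676 - 3656 = -2980, and 4·(-745) is not a perfect square in Q since -745 is squarefree and ≠ 1. Hence x^2 + 26x + 914 is irreducible over Q and is the minimal polynomial of α.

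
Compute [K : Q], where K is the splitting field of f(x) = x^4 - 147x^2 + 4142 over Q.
[K : Q] = 4

Solving the quadratic in x^2: x^2 = (147 ± √(147^2 - 4·4142))/2 = (147 ± √5041)/2 = (147 ± 71)/2, giving x^2 = 109 or x^2 = 38. So f(x) = (x^2 - 109)(x^2 - 38) and the roots of f are ±√109, ±√38. Hence the splitting field is K = Q(√109, √38). Since 109 and 38 are distinct squarefree integers > 1, their product 4142 is not a perfect square, so √38 ∉ Q(√109). By the tower law [K:Q] = [Q(√109,√38):Q(√109)] · [Q(√109):Q] = 2 · 2 = 4.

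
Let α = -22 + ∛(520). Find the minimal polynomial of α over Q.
m_α(x) = x^3 + 66x^2 + 1452x + 10128

Set β = α + 22 = ∛(520), so β^3 = 520. Then (α + 22)^3 - 520 = 0, i.e. α is a root of g(x) = (x + 22)^3 - 520 = x^3 + 66x^2 + 1452x + 10128. Since g(x) = h(x + 22) where h(x) = x^3 - 520, and h is irreducible over Q (because 520 is not a perfect cube, so h has no rational root, and a monic cubic with no rational root is irreducible), g is also irreducible (irreducibility is preserved under the substitution x → x + 22). Hence m_α(x) = x^3 + 66x^2 + 1452x + 10128.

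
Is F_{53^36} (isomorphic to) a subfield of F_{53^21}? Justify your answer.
No: F_{53^36} is not a subfield of F_{53^21}

F_{p^m} embeds in F_{p^n} iff m | n. Here 36 ∤ 21 (since 21 = 0·36 + 21 with remainder 21 ≠ 0), so F_{53^36} is not a subfield of F_{53^21}. Equivalently: if it were, the tower law would give 36 = [F_{53^36}:F_53] dividing [F_{53^21}:F_53] = 21, contradiction.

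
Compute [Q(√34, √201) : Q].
[Q(√34, √201) : Q] = 4

[Q(√34):Q] = 2 (min poly x^2 - 34, irreducible since 34 is squarefree > 1). For the top step, suppose √201 ∈ Q(√34), say √201 = c + d√34 with c, d ∈ Q. Squaring: 201 = c^2 + 34d^2 + 2cd√34. Since √34 ∉ Q this forces 2cd = 0. If d = 0 then √201 = c ∈ Q, contradicting 201 squarefree > 1. If c = 0 then 201 = 34d^2, so 34·201 = (34d)^2 is a perfect square in Q — but 34·201 = 6834 is not a perfect square (since 34 and 201 are distinct squarefree integers). Contradiction. Hence √201 ∉ Q(√34), so x^2 - 201 stays irreducible over Q(√34) and [Q(√34, √201) : Q(√34)] = 2. By the tower law, [Q(√34, √201) : Q] = 2 · 2 = 4.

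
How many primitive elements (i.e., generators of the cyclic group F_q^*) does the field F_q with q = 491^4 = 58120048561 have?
There are φ(58120048560) = 12857671680 primitive elements

F_q^* is cyclic of order q - 1 = 58120048560. A cyclic group of order m has exactly φ(m) generators. Here m = 58120048560 = 2^4 · 3 · 5 · 7^2 · 41 · 149 · 809, so the number of primitive elements is φ(58120048560) = 12857671680.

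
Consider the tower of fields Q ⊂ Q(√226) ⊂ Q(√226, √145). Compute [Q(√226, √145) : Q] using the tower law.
[Q(√226, √145) : Q] = 4

[Q(√226):Q] = 2 (min poly x^2 - 226, irreducible since 226 is squarefree > 1). For the top step, suppose √145 ∈ Q(√226), say √145 = c + d√226 with c, d ∈ Q. Squaring: 145 = c^2 + 226d^2 + 2cd√226. Since √226 ∉ Q this forces 2cd = 0. If d = 0 then √145 = c ∈ Q, contradicting 145 squarefree > 1. If c = 0 then 145 = 226d^2, so 226·145 = (226d)^2 is a perfect square in Q — but 226·145 = 32770 is not a perfect square (since 226 and 145 are distinct squarefree integers). Contradiction. Hence √145 ∉ Q(√226), so x^2 - 145 stays irreducible over Q(√226) and [Q(√226, √145) : Q(√226)] = 2. By the tower law, [Q(√226, √145) : Q] = 2 · 2 = 4.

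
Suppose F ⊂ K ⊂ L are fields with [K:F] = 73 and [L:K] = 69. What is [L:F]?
[L:F] = 5037

The tower law says that for any tower of field extensions F ⊂ K ⊂ L with finite degrees, [L:F] = [L:K] · [K:F]. Here this gives [L:F] = 69 · 73 = 5037.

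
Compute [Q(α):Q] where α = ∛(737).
[Q(α):Q] = 3

The minimal polynomial of α is x^3 - 737, irreducible over Q since 737 is not a perfect cube (so x^3 - 737 has no rational root). Hence [Q(α):Q] = deg(m_α) = 3.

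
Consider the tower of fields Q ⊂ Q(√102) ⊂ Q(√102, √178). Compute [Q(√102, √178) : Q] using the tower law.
[Q(√102, √178) : Q] = 4

[Q(√102):Q] = 2 (min poly x^2 - 102, irreducible since 102 is squarefree > 1). For the top step, suppose √178 ∈ Q(√102), say √178 = c + d√102 with c, d ∈ Q. Squaring: 178 = c^2 + 102d^2 + 2cd√102. Since √102 ∉ Q this forces 2cd = 0. If d = 0 then √178 = c ∈ Q, contradicting 178 squarefree > 1. If c = 0 then 178 = 102d^2, so 102·178 = (102d)^2 is a perfect square in Q — but 102·178 = 18156 is not a perfect square (since 102 and 178 are distinct squarefree integers). Contradiction. Hence √178 ∉ Q(√102), so x^2 - 178 stays irreducible over Q(√102) and [Q(√102, √178) : Q(√102)] = 2. By the tower law, [Q(√102, √178) : Q] = 2 · 2 = 4.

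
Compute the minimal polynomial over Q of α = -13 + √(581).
m_α(x) = x^2 + 26x - 412

From α + 13 = √(581), squaring gives (α + 13)^2 = 581, i.e. α^2 + 26α + 169 = 581, so α^2 + 26α - 412 = 0. The discriminant of x^2 + 26x - 412 is (26)^2 - 4·(-412) = 676 + 1648 = 2324, and 4·(581) is not a perfect square in Q since 581 is squarefree and ≠ 1. Hence x^2 + 26x - 412 is irreducible over Q and is the minimal polynomial of α.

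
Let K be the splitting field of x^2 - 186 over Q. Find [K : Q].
[K : Q] = 2

f(x) = x^2 - 186 factors as (x - √186)(x + √186). The splitting field is K = Q(√186). Since 186 is squarefree and > 1, it is not a perfect square, so x^2 - 186 is irreducible over Q and [Q(√186) : Q] = 2. Hence [K : Q] = 2.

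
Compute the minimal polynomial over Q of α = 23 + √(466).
m_α(x) = x^2 - 46x + 63

From α - 23 = √(466), squaring gives (α - 23)^2 = 466, i.e. α^2 - 46α + 529 = 466, so α^2 - 46α + 63 = 0. The discriminant of x^2 - 46x + 63 is (-46)^2 - 4·(63) = 2116 - 252 = 1864, and 4·(466) is not a perfect square in Q since 466 is squarefree and ≠ 1. Hence x^2 - 46x + 63 is irreducible over Q and is the minimal polynomial of α.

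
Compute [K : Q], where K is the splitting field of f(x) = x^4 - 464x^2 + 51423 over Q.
[K : Q] = 4

Solving the quadratic in x^2: x^2 = (464 ± √(464^2 - 4·51423))/2 = (464 ± √9604)/2 = (464 ± 98)/2, giving x^2 = 281 or x^2 = 183. So f(x) = (x^2 - 281)(x^2 - 183) and the roots of f are ±√281, ±√183. Hence the splitting field is K = Q(√281, √183). Since 281 and 183 are distinct squarefree integers > 1, their product 51423 is not a perfect square, so √183 ∉ Q(√281). By the tower law [K:Q] = [Q(√281,√183):Q(√281)] · [Q(√281):Q] = 2 · 2 = 4.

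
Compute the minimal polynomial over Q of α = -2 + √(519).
m_α(x) = x^2 + 4x - 515

From α + 2 = √(519), squaring gives (α + 2)^2 = 519, i.e. α^2 + 4α + 4 = 519, so α^2 + 4α - 515 = 0. The discriminant of x^2 + 4x - 515 is (4)^2 - 4·(-515) = 16 + 2060 = 2076, and 4·(519) is not a perfect square in Q since 519 is squarefree and ≠ 1. Hence x^2 + 4x - 515 is irreducible over Q and is the minimal polynomial of α.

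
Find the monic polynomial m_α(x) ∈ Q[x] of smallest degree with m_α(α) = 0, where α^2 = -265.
m_α(x) = x^2 + 265

α satisfies α^2 + 265 = 0, so x^2 + 265 annihilates α. Since d = -265 is squarefree and ≠ 1, it is not a perfect square in Q, so x^2 + 265 has no rational root and is therefore irreducible over Q (a degree-2 polynomial over a field is irreducible iff it has no root). Hence m_α(x) = x^2 + 265.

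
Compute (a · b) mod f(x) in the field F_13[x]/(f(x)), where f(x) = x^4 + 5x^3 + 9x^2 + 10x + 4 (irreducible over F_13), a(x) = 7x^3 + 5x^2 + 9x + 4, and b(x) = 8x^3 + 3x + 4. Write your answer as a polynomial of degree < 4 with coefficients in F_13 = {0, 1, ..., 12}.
a · b ≡ 5x^3 + 10x^2 + 8x + 6 (mod f(x))

Multiply in F_13[x]: a(x)·b(x) = (7x^3 + 5x^2 + 9x + 4)·(8x^3 + 3x + 4) = 4x^6 + x^5 + 2x^4 + 10x^3 + 8x^2 + 9x + 3. This has degree ≥ 4, so divide by f(x) over F_13: 4x^6 + x^5 + 2x^4 + 10x^3 + 8x^2 + 9x + 3 = (4x^2 + 7x + 9)·(x^4 + 5x^3 + 9x^2 + 10x + 4) + (5x^3 + 10x^2 + 8x + 6). Hence a·b ≡ 5x^3 + 10x^2 + 8x + 6 (mod f). (F_13[x]/(f) is a field with 13^4 = 28561 elements since f is irreducible of degree 4.)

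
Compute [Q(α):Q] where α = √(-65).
[Q(α):Q] = 2

[Q(α):Q] equals the degree of the minimal polynomial of α. Here α^2 = -65 and x^2 + 65 is irreducible (d = -65 is squarefree, ≠ 1, hence not a square), so deg(m_α) = 2. Thus [Q(α):Q] = 2.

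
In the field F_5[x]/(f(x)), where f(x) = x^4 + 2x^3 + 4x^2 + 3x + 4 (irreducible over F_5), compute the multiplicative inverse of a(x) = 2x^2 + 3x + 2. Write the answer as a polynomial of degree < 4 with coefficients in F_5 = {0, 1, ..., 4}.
a(x)^(-1) ≡ x^3 + 4x^2 + 4x + 2 (mod f(x))

Since f is irreducible over F_5, F_5[x]/(f) is a field and a(x) ≠ 0 has an inverse. Apply the extended Euclidean algorithm to f(x) and a(x) in F_5[x]: f(x) = (3x^2 + 4x + 3)·a(x) + (x + 3);  a(x) = (2x + 2)·(x + 3) + (1). The last nonzero remainder is the constant 1 = gcd(f, a) in F_5. Back-substituting through the division chain expresses 1 = s(x)·a(x) + t(x)·f(x) with s(x) ≡ x^3 + 4x^2 + 4x + 2 (mod f), so a(x)^(-1) ≡ s(x) = x^3 + 4x^2 + 4x + 2 (mod f). Check: (2x^2 + 3x + 2)·(x^3 + 4x^2 + 4x + 2) = 2x^5 + x^4 + 2x^3 + 4x^2 + 4x + 4 ≡ 1 (mod x^4 + 2x^3 + 4x^2 + 3x + 4).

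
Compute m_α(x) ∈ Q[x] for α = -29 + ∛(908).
m_α(x) = x^3 + 87x^2 + 2523x + 23481

Set β = α + 29 = ∛(908), so β^3 = 908. Then (α + 29)^3 - 908 = 0, i.e. α is a root of g(x) = (x + 29)^3 - 908 = x^3 + 87x^2 + 2523x + 23481. Since g(x) = h(x + 29) where h(x) = x^3 - 908, and h is irreducible over Q (because 908 is not a perfect cube, so h has no rational root, and a monic cubic with no rational root is irreducible), g is also irreducible (irreducibility is preserved under the substitution x → x + 29). Hence m_α(x) = x^3 + 87x^2 + 2523x + 23481.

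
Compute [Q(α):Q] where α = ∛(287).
[Q(α):Q] = 3

The minimal polynomial of α is x^3 - 287, irreducible over Q since 287 is not a perfect cube (so x^3 - 287 has no rational root). Hence [Q(α):Q] = deg(m_α) = 3.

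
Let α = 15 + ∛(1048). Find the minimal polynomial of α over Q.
m_α(x) = x^3 - 45x^2 + 675x - 4423

Set β = α - 15 = ∛(1048), so β^3 = 1048. Then (α - 15)^3 - 1048 = 0, i.e. α is a root of g(x) = (x - 15)^3 - 1048 = x^3 - 45x^2 + 675x - 4423. Since g(x) = h(x - 15) where h(x) = x^3 - 1048, and h is irreducible over Q (because 1048 is not a perfect cube, so h has no rational root, and a monic cubic with no rational root is irreducible), g is also irreducible (irreducibility is preserved under the substitution x → x - 15). Hence m_α(x) = x^3 - 45x^2 + 675x - 4423.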